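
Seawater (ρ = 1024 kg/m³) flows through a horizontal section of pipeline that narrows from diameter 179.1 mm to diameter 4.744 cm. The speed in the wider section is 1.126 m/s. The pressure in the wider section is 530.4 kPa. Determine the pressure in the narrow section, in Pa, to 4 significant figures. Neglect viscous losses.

Continuity gives A₁v₁ = A₂v₂, so v₂ = (251.9 cm²)/(17.68 cm²) × 1.126 m/s = 16.05 m/s.
Bernoulli (h₁ = h₂): P₁ − P₂ = ½ρ(v₂² − v₁²).
P₂ = P₁ − ½ρ(v₂² − v₁²) = 530400 − ½·1024·(16.05² − 1.126²) = 530400 − 131200 = 399200 Pa.

P₂ ≈ 399200 Pa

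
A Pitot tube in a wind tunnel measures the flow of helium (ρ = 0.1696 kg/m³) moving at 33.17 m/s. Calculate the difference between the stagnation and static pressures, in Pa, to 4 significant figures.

Bernoulli between the free stream and the stagnation point: ½ρv² = P_stag − P_static.
ΔP = ½·0.1696·33.17² = 93.30 Pa.

ΔP ≈ 93.30 Pa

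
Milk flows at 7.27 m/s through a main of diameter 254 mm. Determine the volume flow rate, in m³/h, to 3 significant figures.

1330 m³/h

Q = A·v = 0.0507 m² × 7.27 m/s = 0.368 m³/s.
Converting: 0.368 m³/s × 3600 = 1330 m³/h.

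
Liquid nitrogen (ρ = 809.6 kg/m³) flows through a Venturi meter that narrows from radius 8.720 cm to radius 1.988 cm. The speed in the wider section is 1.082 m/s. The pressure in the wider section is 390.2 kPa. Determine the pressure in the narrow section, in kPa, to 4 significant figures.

P₂ ≈ 215.2 kPa

Mass conservation (A₁v₁ = A₂v₂) gives v₂ = 1.082 × 238.9/12.42 = 20.82 m/s.
Along the horizontal streamline, P + ½ρv² is constant.
P₂ = P₁ − ½ρ(v₂² − v₁²) = 390200 − ½·809.6·(20.82² − 1.082²) = 390200 − 175000 = 215200 Pa.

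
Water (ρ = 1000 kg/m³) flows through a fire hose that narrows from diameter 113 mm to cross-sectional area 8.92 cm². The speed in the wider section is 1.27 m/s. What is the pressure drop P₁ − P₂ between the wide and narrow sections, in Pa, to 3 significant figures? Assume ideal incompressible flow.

By continuity, v₂ = v₁·A₁/A₂ = 1.27·(100/8.92) = 14.3 m/s.
With no height change, Bernoulli's equation is P₁ + ½ρv₁² = P₂ + ½ρv₂².
P₁ − P₂ = ½·1000·(14.3² − 1.27²) = ½·1000·202 = 101000 Pa.

ΔP ≈ 101000 Pa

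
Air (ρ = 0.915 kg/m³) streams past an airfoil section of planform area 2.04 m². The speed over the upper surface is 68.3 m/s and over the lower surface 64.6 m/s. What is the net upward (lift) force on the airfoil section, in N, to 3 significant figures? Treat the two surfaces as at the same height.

With equal heights on the two surfaces, Bernoulli gives P_lower − P_upper = ½ρ(v_upper² − v_lower²).
ΔP = ½·0.915·(68.3² − 64.6²) = 225 Pa.
Lift = ΔP · A = 225 × 2.04 = 459 N.

F ≈ 459 N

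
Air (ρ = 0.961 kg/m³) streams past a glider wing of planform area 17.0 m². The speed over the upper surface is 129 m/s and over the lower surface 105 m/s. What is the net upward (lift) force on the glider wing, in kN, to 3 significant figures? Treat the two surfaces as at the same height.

F ≈ 45.9 kN

The faster flow above has the lower pressure; Bernoulli (same height) gives ΔP = ½ρ(v_up² − v_low²).
ΔP = ½·0.961·(129² − 105²) = 2700 Pa.
Lift = ΔP · A = 2700 × 17.0 = 45900 N.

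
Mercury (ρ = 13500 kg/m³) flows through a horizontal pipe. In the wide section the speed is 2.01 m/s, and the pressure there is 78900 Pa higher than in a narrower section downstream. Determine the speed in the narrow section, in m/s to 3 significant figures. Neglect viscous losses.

Horizontal Bernoulli: P₁ + ½ρv₁² = P₂ + ½ρv₂², so v₂² = v₁² + 2(P₁ − P₂)/ρ.
v₂ = √(2.01² + 2·78900/13500) = √(4.04 + 11.7) = 3.97 m/s.

v₂ = 3.97 m/s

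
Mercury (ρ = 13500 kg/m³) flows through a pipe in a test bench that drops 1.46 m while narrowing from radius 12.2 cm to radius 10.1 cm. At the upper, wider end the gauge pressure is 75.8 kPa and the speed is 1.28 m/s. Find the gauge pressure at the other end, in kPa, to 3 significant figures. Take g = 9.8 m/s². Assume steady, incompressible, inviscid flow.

Continuity gives A₁v₁ = A₂v₂, so v₂ = (468 cm²)/(320 cm²) × 1.28 m/s = 1.87 m/s.
Applying Bernoulli between the two ends and solving for P₂: P₂ = P₁ + ½ρ(v₁² − v₂²) − ρgΔh.
P₂ = 75800 + ½·13500·(1.28² − 1.87²) − 13500·9.8·(−1.46) = 75800 + (-12500) − (-193000) = 256000 Pa.

P₂ = 256 kPa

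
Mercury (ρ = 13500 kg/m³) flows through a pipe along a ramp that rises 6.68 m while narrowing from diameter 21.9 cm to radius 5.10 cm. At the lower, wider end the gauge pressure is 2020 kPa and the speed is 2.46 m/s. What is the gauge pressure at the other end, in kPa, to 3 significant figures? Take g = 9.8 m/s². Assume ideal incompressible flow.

Continuity gives A₁v₁ = A₂v₂, so v₂ = (377 cm²)/(81.7 cm²) × 2.46 m/s = 11.3 m/s.
Bernoulli: P₁ + ½ρv₁² + ρg h₁ = P₂ + ½ρv₂² + ρg h₂, so P₂ = P₁ + ½ρ(v₁² − v₂²) − ρg(h₂ − h₁).
P₂ = 2020000 + ½·13500·(2.46² − 11.3²) − 13500·9.8·(+6.68) = 2020000 + (-827000) − (884000) = 309000 Pa.

P₂ ≈ 309 kPa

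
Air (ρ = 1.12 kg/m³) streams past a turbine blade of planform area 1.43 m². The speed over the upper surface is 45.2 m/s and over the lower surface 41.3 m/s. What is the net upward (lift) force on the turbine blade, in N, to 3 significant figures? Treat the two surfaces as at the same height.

The faster flow above has the lower pressure; Bernoulli (same height) gives ΔP = ½ρ(v_up² − v_low²).
ΔP = ½·1.12·(45.2² − 41.3²) = 189 Pa.
Lift = ΔP · A = 189 × 1.43 = 270 N.

F = 270 N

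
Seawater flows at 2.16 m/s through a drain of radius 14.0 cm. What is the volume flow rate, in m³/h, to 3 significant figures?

Q = A·v = 0.0616 m² × 2.16 m/s = 0.133 m³/s.
Converting: 0.133 m³/s × 3600 = 479 m³/h.

Q ≈ 479 m³/h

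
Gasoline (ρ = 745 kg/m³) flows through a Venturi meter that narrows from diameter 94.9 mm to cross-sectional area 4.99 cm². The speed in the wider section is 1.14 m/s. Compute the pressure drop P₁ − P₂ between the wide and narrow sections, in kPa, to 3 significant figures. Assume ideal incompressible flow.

96.8 kPa

The volume flow rate is constant, so v₂ = (A₁/A₂)v₁ = (70.7/4.99)·1.14 = 16.2 m/s.
Along the horizontal streamline, P + ½ρv² is constant.
P₁ − P₂ = ½·745·(16.2² − 1.14²) = ½·745·260 = 96800 Pa.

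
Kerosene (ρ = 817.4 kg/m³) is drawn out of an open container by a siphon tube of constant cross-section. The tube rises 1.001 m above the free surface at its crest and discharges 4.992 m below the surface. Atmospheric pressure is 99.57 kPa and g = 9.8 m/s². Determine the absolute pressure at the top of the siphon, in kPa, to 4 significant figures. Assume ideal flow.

P_top ≈ 51.56 kPa

From the surface to the outlet (both open to atmosphere, surface at rest): v = √(2g·h_out) = √(2·9.8·4.992) = 9.892 m/s.
With constant cross-section the crest speed equals v; applying Bernoulli from the surface up to the crest, P_top = P_atm − ½ρv² − ρg·h_top.
P_top = 99570 − ½·817.4·9.892² − 817.4·9.8·1.001 = 51560 Pa.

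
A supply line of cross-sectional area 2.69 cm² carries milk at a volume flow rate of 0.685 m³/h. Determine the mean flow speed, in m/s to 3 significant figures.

v = 0.707 m/s

Q = 0.685 m³/h = 0.000190 m³/s.
v = Q/A = 0.000190 / 0.000269 = 0.707 m/s.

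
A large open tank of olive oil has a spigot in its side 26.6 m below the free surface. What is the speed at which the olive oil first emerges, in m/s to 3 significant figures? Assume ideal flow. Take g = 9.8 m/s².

The surface is effectively still and both ends are open, so ½v² = gh and v = √(2·9.8·26.6) = 22.8 m/s.

v = 22.8 m/s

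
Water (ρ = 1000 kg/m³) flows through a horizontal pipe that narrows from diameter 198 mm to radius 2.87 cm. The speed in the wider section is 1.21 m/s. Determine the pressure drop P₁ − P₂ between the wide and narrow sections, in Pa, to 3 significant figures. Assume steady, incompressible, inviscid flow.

Mass conservation (A₁v₁ = A₂v₂) gives v₂ = 1.21 × 308/25.9 = 14.4 m/s.
With no height change, Bernoulli's equation is P₁ + ½ρv₁² = P₂ + ½ρv₂².
P₁ − P₂ = ½·1000·(14.4² − 1.21²) = ½·1000·206 = 103000 Pa.

ΔP = 103000 Pa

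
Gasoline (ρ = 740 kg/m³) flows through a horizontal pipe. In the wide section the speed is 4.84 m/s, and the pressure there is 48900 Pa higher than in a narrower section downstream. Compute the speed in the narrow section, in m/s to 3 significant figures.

12.5 m/s

With h₁ = h₂, rearranging Bernoulli gives v₂ = √(v₁² + 2ΔP/ρ).
v₂ = √(4.84² + 2·48900/740) = √(23.4 + 132) = 12.5 m/s.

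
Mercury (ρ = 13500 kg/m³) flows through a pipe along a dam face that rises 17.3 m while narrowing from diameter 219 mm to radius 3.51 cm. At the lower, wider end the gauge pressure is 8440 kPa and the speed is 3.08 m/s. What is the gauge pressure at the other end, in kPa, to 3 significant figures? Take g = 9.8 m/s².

Mass conservation (A₁v₁ = A₂v₂) gives v₂ = 3.08 × 377/38.7 = 30.0 m/s.
Energy conservation along the streamline gives P₂ = P₁ − ½ρ(v₂² − v₁²) − ρg(h₂ − h₁).
P₂ = 8440000 + ½·13500·(3.08² − 30.0²) − 13500·9.8·(+17.3) = 8440000 + (-6000000) − (2290000) = 150000 Pa.

P₂ ≈ 150 kPa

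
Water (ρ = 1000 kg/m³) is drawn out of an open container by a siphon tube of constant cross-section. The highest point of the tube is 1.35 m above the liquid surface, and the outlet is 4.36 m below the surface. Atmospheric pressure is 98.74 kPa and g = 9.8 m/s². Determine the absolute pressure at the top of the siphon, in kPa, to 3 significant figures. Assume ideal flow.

Bernoulli surface→outlet gives ½v² = g·h_out, so v = √(2·9.8·4.36) = 9.24 m/s.
With constant cross-section the crest speed equals v; applying Bernoulli from the surface up to the crest, P_top = P_atm − ½ρv² − ρg·h_top.
P_top = 98740 − ½·1000·9.24² − 1000·9.8·1.35 = 42800 Pa.

42.8 kPa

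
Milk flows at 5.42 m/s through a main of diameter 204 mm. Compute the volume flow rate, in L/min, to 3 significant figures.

10600 L/min

Q = A·v = 0.0327 m² × 5.42 m/s = 0.177 m³/s.
Converting: 0.177 m³/s × 60000 = 10600 L/min.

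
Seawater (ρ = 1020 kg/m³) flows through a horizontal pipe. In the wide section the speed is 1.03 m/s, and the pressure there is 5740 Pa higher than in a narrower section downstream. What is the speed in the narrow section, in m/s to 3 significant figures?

v₂ ≈ 3.51 m/s

Horizontal Bernoulli: P₁ + ½ρv₁² = P₂ + ½ρv₂², so v₂² = v₁² + 2(P₁ − P₂)/ρ.
v₂ = √(1.03² + 2·5740/1020) = √(1.06 + 11.3) = 3.51 m/s.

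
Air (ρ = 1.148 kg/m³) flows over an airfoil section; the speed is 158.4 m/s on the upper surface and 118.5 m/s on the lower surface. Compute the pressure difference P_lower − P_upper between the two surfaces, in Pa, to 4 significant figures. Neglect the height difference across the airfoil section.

With negligible Δh, P + ½ρv² is constant, so P_low − P_up = ½ρ(v_up² − v_low²).
ΔP = ½·1.148·(158.4² − 118.5²) = 6342 Pa.

ΔP = 6342 Pa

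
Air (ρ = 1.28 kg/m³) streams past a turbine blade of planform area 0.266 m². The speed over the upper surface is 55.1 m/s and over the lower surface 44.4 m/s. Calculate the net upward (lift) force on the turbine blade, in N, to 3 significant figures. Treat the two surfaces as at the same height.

The faster flow above has the lower pressure; Bernoulli (same height) gives ΔP = ½ρ(v_up² − v_low²).
ΔP = ½·1.28·(55.1² − 44.4²) = 681 Pa.
Lift = ΔP · A = 681 × 0.266 = 181 N.

F = 181 N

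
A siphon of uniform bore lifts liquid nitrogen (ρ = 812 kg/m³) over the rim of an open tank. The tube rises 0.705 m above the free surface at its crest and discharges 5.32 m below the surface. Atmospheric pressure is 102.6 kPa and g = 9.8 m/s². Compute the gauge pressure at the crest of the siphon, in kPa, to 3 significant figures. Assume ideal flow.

P_gauge ≈ -47.9 kPa

Bernoulli surface→outlet gives ½v² = g·h_out, so v = √(2·9.8·5.32) = 10.2 m/s.
The bore is uniform, so the speed at the crest is the same v. Bernoulli surface→crest: P_atm = P_top + ½ρv² + ρg·h_top.
P_top = 102600 − ½·812·10.2² − 812·9.8·0.705 = 54700 Pa. So P_gauge = P_top − P_atm = -47900 Pa.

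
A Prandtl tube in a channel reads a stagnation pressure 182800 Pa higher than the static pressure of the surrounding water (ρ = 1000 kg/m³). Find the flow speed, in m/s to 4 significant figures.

v ≈ 19.12 m/s

At the stagnation point the flow is brought to rest, so Bernoulli gives P_stag − P_static = ½ρv².
v = √(2ΔP/ρ) = √(2·182800/1000) = 19.12 m/s.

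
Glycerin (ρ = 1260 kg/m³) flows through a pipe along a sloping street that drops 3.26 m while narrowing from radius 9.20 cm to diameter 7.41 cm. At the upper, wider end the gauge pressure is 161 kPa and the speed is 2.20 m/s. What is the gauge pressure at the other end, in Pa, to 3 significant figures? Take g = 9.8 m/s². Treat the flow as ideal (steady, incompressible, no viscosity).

Mass conservation (A₁v₁ = A₂v₂) gives v₂ = 2.20 × 266/43.1 = 13.6 m/s.
Energy conservation along the streamline gives P₂ = P₁ − ½ρ(v₂² − v₁²) − ρg(h₂ − h₁).
P₂ = 161000 + ½·1260·(2.20² − 13.6²) − 1260·9.8·(−3.26) = 161000 + (-113000) − (-40300) = 88400 Pa.

P₂ = 88400 Pa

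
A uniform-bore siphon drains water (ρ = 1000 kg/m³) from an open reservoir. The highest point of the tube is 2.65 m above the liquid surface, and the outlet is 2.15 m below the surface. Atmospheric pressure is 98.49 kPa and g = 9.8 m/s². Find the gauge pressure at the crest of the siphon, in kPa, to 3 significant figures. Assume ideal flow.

P_gauge ≈ -47.0 kPa

The outlet speed comes from Torricelli: v = √(2g·2.15) = 6.49 m/s.
The bore is uniform, so the speed at the crest is the same v. Bernoulli surface→crest: P_atm = P_top + ½ρv² + ρg·h_top.
P_top = 98490 − ½·1000·6.49² − 1000·9.8·2.65 = 51400 Pa. So P_gauge = P_top − P_atm = -47000 Pa.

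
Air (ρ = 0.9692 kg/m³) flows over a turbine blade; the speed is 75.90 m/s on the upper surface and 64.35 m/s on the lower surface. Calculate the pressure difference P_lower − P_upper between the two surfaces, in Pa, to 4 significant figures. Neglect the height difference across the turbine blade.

With negligible Δh, P + ½ρv² is constant, so P_low − P_up = ½ρ(v_up² − v_low²).
ΔP = ½·0.9692·(75.90² − 64.35²) = 785.0 Pa.

785.0 Pa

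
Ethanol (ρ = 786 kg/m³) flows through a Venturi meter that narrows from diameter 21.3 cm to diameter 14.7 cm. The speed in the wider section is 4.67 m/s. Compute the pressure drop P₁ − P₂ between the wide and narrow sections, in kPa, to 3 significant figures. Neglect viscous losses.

ΔP ≈ 29.2 kPa

Mass conservation (A₁v₁ = A₂v₂) gives v₂ = 4.67 × 356/170 = 9.80 m/s.
Bernoulli (h₁ = h₂): P₁ − P₂ = ½ρ(v₂² − v₁²).
P₁ − P₂ = ½·786·(9.80² − 4.67²) = ½·786·74.3 = 29200 Pa.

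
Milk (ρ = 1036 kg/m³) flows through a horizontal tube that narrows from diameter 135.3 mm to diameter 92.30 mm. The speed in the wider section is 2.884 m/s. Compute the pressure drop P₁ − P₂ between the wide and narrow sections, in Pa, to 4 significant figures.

Mass conservation (A₁v₁ = A₂v₂) gives v₂ = 2.884 × 143.8/66.91 = 6.197 m/s.
The pipe is horizontal, so Bernoulli reduces to P₁ + ½ρv₁² = P₂ + ½ρv₂².
P₁ − P₂ = ½·1036·(6.197² − 2.884²) = ½·1036·30.09 = 15580 Pa.

15580 Pa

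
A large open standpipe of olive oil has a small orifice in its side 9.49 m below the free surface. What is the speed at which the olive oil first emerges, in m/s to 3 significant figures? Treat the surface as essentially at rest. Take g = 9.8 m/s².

Bernoulli from surface to hole (P equal, v_surface ≈ 0): v = √(2gh) = √(2×9.8×9.49) = 13.6 m/s.

v ≈ 13.6 m/s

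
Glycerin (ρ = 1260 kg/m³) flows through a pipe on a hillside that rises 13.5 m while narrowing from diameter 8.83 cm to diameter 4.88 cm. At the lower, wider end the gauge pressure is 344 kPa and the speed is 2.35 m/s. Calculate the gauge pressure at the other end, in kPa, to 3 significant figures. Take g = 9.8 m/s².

P₂ ≈ 143 kPa

By continuity, v₂ = v₁·A₁/A₂ = 2.35·(61.2/18.7) = 7.69 m/s.
Energy conservation along the streamline gives P₂ = P₁ − ½ρ(v₂² − v₁²) − ρg(h₂ − h₁).
P₂ = 344000 + ½·1260·(2.35² − 7.69²) − 1260·9.8·(+13.5) = 344000 + (-33800) − (167000) = 143000 Pa.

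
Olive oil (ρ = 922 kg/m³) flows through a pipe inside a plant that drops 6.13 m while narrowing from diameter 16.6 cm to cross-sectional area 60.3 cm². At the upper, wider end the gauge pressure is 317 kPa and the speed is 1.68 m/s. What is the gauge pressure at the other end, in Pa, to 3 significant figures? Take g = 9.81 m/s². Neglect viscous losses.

Continuity gives A₁v₁ = A₂v₂, so v₂ = (216 cm²)/(60.3 cm²) × 1.68 m/s = 6.03 m/s.
Bernoulli: P₁ + ½ρv₁² + ρg h₁ = P₂ + ½ρv₂² + ρg h₂, so P₂ = P₁ + ½ρ(v₁² − v₂²) − ρg(h₂ − h₁).
P₂ = 317000 + ½·922·(1.68² − 6.03²) − 922·9.81·(−6.13) = 317000 + (-15500) − (-55400) = 357000 Pa.

P₂ = 357000 Pa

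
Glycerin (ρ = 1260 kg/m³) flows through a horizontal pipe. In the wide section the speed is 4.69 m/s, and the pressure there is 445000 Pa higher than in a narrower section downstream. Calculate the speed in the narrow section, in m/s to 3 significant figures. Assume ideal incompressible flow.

27.0 m/s

Along the level pipe P + ½ρv² is conserved, hence v₂² = v₁² + 2(P₁ − P₂)/ρ.
v₂ = √(4.69² + 2·445000/1260) = √(22.0 + 706) = 27.0 m/s.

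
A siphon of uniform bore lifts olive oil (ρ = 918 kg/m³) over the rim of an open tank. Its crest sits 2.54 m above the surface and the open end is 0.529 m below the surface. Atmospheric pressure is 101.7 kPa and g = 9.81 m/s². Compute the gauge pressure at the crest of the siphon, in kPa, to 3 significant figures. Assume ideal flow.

From the surface to the outlet (both open to atmosphere, surface at rest): v = √(2g·h_out) = √(2·9.81·0.529) = 3.22 m/s.
Continuity keeps v the same throughout the tube; from surface to crest, P_atm + 0 = P_top + ½ρv² + ρg·h_top.
P_top = 101700 − ½·918·3.22² − 918·9.81·2.54 = 74100 Pa. So P_gauge = P_top − P_atm = -27600 Pa.

P_gauge ≈ -27.6 kPa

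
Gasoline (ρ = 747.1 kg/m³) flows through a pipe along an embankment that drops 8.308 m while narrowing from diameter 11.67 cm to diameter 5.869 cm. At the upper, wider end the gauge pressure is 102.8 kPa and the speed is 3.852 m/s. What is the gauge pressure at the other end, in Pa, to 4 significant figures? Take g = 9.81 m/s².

Continuity gives A₁v₁ = A₂v₂, so v₂ = (107.0 cm²)/(27.05 cm²) × 3.852 m/s = 15.23 m/s.
Bernoulli: P₁ + ½ρv₁² + ρg h₁ = P₂ + ½ρv₂² + ρg h₂, so P₂ = P₁ + ½ρ(v₁² − v₂²) − ρg(h₂ − h₁).
P₂ = 102800 + ½·747.1·(3.852² − 15.23²) − 747.1·9.81·(−8.308) = 102800 + (-81100) − (-60890) = 82590 Pa.

P₂ ≈ 82590 Pa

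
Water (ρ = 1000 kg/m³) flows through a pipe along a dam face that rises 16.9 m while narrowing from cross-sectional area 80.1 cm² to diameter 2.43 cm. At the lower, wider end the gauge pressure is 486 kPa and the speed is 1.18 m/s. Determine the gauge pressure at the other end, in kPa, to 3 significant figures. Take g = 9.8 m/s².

P₂ = 113 kPa

Mass conservation (A₁v₁ = A₂v₂) gives v₂ = 1.18 × 80.1/4.64 = 20.4 m/s.
Applying Bernoulli between the two ends and solving for P₂: P₂ = P₁ + ½ρ(v₁² − v₂²) − ρgΔh.
P₂ = 486000 + ½·1000·(1.18² − 20.4²) − 1000·9.8·(+16.9) = 486000 + (-207000) − (166000) = 113000 Pa.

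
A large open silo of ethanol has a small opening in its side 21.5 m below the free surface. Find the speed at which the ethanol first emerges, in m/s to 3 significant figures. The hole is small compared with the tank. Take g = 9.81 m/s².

Bernoulli from surface to hole (P equal, v_surface ≈ 0): v = √(2gh) = √(2×9.81×21.5) = 20.5 m/s.

v = 20.5 m/s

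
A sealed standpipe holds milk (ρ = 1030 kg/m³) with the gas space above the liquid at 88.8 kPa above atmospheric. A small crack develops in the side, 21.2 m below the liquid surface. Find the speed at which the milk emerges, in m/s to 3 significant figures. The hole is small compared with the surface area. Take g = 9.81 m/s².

Take point 1 at the surface (v₁ ≈ 0) and point 2 at the hole (at atmospheric pressure). Bernoulli: P₁ + ρg h = P_atm + ½ρv₂².
With P₁ − P_atm = 88800 Pa, v₂ = √(2gh + 2ΔP/ρ) = √(2·9.81·21.2 + 2·88800/1030) = 24.3 m/s.

v = 24.3 m/s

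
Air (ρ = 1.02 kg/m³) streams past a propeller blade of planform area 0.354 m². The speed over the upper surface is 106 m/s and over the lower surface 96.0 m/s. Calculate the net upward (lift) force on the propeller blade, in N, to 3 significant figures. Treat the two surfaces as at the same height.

The faster flow above has the lower pressure; Bernoulli (same height) gives ΔP = ½ρ(v_up² − v_low²).
ΔP = ½·1.02·(106² − 96.0²) = 1030 Pa.
Lift = ΔP · A = 1030 × 0.354 = 365 N.

F ≈ 365 N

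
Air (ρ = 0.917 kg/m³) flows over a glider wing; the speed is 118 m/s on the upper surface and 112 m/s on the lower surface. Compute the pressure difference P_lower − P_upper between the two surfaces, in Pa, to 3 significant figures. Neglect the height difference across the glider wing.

Bernoulli (same height): P_lower − P_upper = ½ρ(v_upper² − v_lower²).
ΔP = ½·0.917·(118² − 112²) = 633 Pa.

633 Pa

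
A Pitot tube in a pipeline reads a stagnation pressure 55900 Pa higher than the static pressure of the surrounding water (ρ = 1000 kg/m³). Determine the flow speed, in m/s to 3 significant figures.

Bernoulli between the free stream and the stagnation point: ½ρv² = P_stag − P_static.
v = √(2ΔP/ρ) = √(2·55900/1000) = 10.6 m/s.

v ≈ 10.6 m/s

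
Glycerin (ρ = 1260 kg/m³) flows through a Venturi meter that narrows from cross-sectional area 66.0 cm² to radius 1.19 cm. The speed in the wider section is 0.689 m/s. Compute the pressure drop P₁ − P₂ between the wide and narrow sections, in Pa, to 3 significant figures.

By continuity, v₂ = v₁·A₁/A₂ = 0.689·(66.0/4.45) = 10.2 m/s.
With no height change, Bernoulli's equation is P₁ + ½ρv₁² = P₂ + ½ρv₂².
P₁ − P₂ = ½·1260·(10.2² − 0.689²) = ½·1260·104 = 65500 Pa.

ΔP ≈ 65500 Pa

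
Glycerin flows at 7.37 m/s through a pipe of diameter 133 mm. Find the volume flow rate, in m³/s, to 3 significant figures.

Q ≈ 0.102 m³/s

Q = A·v = 0.0139 m² × 7.37 m/s = 0.102 m³/s.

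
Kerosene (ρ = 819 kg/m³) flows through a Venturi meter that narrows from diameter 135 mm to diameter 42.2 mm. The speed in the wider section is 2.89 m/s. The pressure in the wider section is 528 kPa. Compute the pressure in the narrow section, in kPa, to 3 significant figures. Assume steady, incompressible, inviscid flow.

Continuity gives A₁v₁ = A₂v₂, so v₂ = (143 cm²)/(14.0 cm²) × 2.89 m/s = 29.6 m/s.
The pipe is horizontal, so Bernoulli reduces to P₁ + ½ρv₁² = P₂ + ½ρv₂².
P₂ = P₁ − ½ρ(v₂² − v₁²) = 528000 − ½·819·(29.6² − 2.89²) = 528000 − 355000 = 173000 Pa.

P₂ = 173 kPa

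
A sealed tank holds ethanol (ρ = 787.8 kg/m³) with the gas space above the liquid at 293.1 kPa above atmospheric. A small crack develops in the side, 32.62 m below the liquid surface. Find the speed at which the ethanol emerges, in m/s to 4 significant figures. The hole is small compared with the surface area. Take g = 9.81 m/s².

37.20 m/s

Take point 1 at the surface (v₁ ≈ 0) and point 2 at the hole (at atmospheric pressure). Bernoulli: P₁ + ρg h = P_atm + ½ρv₂².
With P₁ − P_atm = 293100 Pa, v₂ = √(2gh + 2ΔP/ρ) = √(2·9.81·32.62 + 2·293100/787.8) = 37.20 m/s.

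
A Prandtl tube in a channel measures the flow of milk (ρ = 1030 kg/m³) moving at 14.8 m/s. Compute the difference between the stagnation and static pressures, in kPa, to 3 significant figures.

ΔP ≈ 113 kPa

Bernoulli between the free stream and the stagnation point: ½ρv² = P_stag − P_static.
ΔP = ½·1030·14.8² = 113000 Pa.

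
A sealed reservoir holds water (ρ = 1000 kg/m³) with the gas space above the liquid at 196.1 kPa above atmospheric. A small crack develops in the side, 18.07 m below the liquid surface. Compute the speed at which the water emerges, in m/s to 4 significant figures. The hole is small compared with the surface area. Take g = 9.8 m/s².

v ≈ 27.32 m/s

Take point 1 at the surface (v₁ ≈ 0) and point 2 at the hole (at atmospheric pressure). Bernoulli: P₁ + ρg h = P_atm + ½ρv₂².
With P₁ − P_atm = 196100 Pa, v₂ = √(2gh + 2ΔP/ρ) = √(2·9.8·18.07 + 2·196100/1000) = 27.32 m/s.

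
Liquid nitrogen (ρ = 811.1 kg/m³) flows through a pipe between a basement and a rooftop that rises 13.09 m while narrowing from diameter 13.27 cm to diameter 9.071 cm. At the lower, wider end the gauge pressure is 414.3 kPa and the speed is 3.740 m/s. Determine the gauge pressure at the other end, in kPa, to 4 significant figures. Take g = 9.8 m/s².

Mass conservation (A₁v₁ = A₂v₂) gives v₂ = 3.740 × 138.3/64.62 = 8.004 m/s.
Applying Bernoulli between the two ends and solving for P₂: P₂ = P₁ + ½ρ(v₁² − v₂²) − ρgΔh.
P₂ = 414300 + ½·811.1·(3.740² − 8.004²) − 811.1·9.8·(+13.09) = 414300 + (-20310) − (104000) = 289900 Pa.

P₂ ≈ 289.9 kPa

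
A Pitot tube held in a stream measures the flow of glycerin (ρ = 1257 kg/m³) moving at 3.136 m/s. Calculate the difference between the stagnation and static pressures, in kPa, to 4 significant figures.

ΔP = 6.181 kPa

The dynamic pressure equals the rise in static pressure at the stagnation point: ΔP = ½ρv².
ΔP = ½·1257·3.136² = 6181 Pa.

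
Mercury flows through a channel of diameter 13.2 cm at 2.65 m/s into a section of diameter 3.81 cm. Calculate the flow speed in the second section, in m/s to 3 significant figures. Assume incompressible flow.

v₂ ≈ 31.8 m/s

Continuity gives A₁v₁ = A₂v₂, so v₂ = (137 cm²)/(11.4 cm²) × 2.65 m/s = 31.8 m/s.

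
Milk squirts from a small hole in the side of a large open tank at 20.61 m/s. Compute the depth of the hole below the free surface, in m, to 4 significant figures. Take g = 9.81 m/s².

21.65 m

Torricelli: v = √(2gh), so h = v²/(2g).
h = 20.61²/(2·9.81) = 424.8/19.62 = 21.65 m.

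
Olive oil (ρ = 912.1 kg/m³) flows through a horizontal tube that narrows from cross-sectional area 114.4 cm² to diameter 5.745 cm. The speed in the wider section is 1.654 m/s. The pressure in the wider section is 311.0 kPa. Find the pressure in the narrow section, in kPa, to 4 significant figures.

287.9 kPa

The volume flow rate is constant, so v₂ = (A₁/A₂)v₁ = (114.4/25.92)·1.654 = 7.299 m/s.
Along the horizontal streamline, P + ½ρv² is constant.
P₂ = P₁ − ½ρ(v₂² − v₁²) = 311000 − ½·912.1·(7.299² − 1.654²) = 311000 − 23050 = 287900 Pa.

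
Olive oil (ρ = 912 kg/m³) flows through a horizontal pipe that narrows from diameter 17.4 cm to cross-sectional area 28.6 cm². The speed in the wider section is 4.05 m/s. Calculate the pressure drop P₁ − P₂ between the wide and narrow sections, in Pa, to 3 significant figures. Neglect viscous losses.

510000 Pa

By continuity, v₂ = v₁·A₁/A₂ = 4.05·(238/28.6) = 33.7 m/s.
The pipe is horizontal, so Bernoulli reduces to P₁ + ½ρv₁² = P₂ + ½ρv₂².
P₁ − P₂ = ½·912·(33.7² − 4.05²) = ½·912·1120 = 510000 Pa.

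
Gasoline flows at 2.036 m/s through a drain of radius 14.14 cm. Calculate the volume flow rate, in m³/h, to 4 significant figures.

460.4 m³/h

Q = A·v = 0.06281 m² × 2.036 m/s = 0.1279 m³/s.
Converting: 0.1279 m³/s × 3600 = 460.4 m³/h.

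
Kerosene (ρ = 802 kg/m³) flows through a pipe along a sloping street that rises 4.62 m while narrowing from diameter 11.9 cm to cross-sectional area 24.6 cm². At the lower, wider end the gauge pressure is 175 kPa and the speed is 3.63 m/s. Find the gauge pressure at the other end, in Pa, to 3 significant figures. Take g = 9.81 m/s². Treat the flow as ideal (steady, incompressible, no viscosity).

P₂ = 35900 Pa

Mass conservation (A₁v₁ = A₂v₂) gives v₂ = 3.63 × 111/24.6 = 16.4 m/s.
Applying Bernoulli between the two ends and solving for P₂: P₂ = P₁ + ½ρ(v₁² − v₂²) − ρgΔh.
P₂ = 175000 + ½·802·(3.63² − 16.4²) − 802·9.81·(+4.62) = 175000 + (-103000) − (36300) = 35900 Pa.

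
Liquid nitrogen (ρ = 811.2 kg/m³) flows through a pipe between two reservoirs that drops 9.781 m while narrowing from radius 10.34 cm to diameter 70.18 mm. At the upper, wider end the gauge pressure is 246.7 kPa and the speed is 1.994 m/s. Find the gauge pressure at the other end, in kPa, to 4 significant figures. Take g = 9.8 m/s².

P₂ = 204.5 kPa

Continuity gives A₁v₁ = A₂v₂, so v₂ = (335.9 cm²)/(38.68 cm²) × 1.994 m/s = 17.31 m/s.
Bernoulli: P₁ + ½ρv₁² + ρg h₁ = P₂ + ½ρv₂² + ρg h₂, so P₂ = P₁ + ½ρ(v₁² − v₂²) − ρg(h₂ − h₁).
P₂ = 246700 + ½·811.2·(1.994² − 17.31²) − 811.2·9.8·(−9.781) = 246700 + (-120000) − (-77760) = 204500 Pa.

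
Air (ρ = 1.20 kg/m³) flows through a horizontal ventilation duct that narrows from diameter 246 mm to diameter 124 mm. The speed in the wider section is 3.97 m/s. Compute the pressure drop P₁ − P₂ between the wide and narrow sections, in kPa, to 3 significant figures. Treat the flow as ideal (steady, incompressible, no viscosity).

ΔP ≈ 0.137 kPa

Continuity gives A₁v₁ = A₂v₂, so v₂ = (475 cm²)/(121 cm²) × 3.97 m/s = 15.6 m/s.
With no height change, Bernoulli's equation is P₁ + ½ρv₁² = P₂ + ½ρv₂².
P₁ − P₂ = ½·1.20·(15.6² − 3.97²) = ½·1.20·228 = 137 Pa.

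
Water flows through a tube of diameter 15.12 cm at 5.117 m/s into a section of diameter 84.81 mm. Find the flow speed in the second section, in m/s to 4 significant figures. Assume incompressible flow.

The volume flow rate is constant, so v₂ = (A₁/A₂)v₁ = (179.6/56.49)·5.117 = 16.26 m/s.

16.26 m/s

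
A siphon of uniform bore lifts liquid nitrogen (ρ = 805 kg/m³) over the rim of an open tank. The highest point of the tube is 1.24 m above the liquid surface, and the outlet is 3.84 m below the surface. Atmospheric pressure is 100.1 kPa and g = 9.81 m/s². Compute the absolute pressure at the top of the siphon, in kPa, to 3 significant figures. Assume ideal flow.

60.0 kPa

The outlet speed comes from Torricelli: v = √(2g·3.84) = 8.68 m/s.
With constant cross-section the crest speed equals v; applying Bernoulli from the surface up to the crest, P_top = P_atm − ½ρv² − ρg·h_top.
P_top = 100100 − ½·805·8.68² − 805·9.81·1.24 = 60000 Pa.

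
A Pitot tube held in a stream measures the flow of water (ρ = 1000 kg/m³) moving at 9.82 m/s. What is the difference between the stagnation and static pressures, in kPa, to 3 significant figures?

ΔP ≈ 48.2 kPa

The dynamic pressure equals the rise in static pressure at the stagnation point: ΔP = ½ρv².
ΔP = ½·1000·9.82² = 48200 Pa.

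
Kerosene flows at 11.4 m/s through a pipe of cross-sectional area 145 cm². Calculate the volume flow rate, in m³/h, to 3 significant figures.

Q = 595 m³/h

Q = A·v = 0.0145 m² × 11.4 m/s = 0.165 m³/s.
Converting: 0.165 m³/s × 3600 = 595 m³/h.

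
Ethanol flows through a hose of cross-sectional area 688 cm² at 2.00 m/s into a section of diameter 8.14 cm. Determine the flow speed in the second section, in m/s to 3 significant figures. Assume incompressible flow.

v₂ ≈ 26.4 m/s

By continuity, v₂ = v₁·A₁/A₂ = 2.00·(688/52.0) = 26.4 m/s.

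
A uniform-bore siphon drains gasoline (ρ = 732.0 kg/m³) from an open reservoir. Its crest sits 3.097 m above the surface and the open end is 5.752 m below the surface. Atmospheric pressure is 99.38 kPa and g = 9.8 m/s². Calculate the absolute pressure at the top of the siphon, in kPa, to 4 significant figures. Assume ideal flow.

P_top ≈ 35.90 kPa

Bernoulli surface→outlet gives ½v² = g·h_out, so v = √(2·9.8·5.752) = 10.62 m/s.
With constant cross-section the crest speed equals v; applying Bernoulli from the surface up to the crest, P_top = P_atm − ½ρv² − ρg·h_top.
P_top = 99380 − ½·732.0·10.62² − 732.0·9.8·3.097 = 35900 Pa.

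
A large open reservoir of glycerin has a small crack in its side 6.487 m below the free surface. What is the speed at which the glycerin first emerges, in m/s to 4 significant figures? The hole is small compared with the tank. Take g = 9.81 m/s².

v = 11.28 m/s

The surface is effectively still and both ends are open, so ½v² = gh and v = √(2·9.81·6.487) = 11.28 m/s.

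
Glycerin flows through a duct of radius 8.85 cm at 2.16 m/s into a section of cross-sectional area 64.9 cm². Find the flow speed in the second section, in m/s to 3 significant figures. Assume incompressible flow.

Continuity gives A₁v₁ = A₂v₂, so v₂ = (246 cm²)/(64.9 cm²) × 2.16 m/s = 8.19 m/s.

v₂ ≈ 8.19 m/s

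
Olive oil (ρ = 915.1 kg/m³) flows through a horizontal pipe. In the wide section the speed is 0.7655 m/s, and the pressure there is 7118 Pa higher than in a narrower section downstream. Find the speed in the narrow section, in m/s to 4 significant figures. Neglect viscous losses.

4.018 m/s

Horizontal Bernoulli: P₁ + ½ρv₁² = P₂ + ½ρv₂², so v₂² = v₁² + 2(P₁ − P₂)/ρ.
v₂ = √(0.7655² + 2·7118/915.1) = √(0.5860 + 15.56) = 4.018 m/s.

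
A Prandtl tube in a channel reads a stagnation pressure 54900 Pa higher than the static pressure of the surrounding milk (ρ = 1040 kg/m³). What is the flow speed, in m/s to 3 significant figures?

Bernoulli between the free stream and the stagnation point: ½ρv² = P_stag − P_static.
v = √(2ΔP/ρ) = √(2·54900/1040) = 10.3 m/s.

v = 10.3 m/s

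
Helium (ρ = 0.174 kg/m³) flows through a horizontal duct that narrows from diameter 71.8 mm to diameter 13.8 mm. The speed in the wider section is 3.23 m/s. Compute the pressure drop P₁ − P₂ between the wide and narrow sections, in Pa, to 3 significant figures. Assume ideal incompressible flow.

Continuity gives A₁v₁ = A₂v₂, so v₂ = (40.5 cm²)/(1.50 cm²) × 3.23 m/s = 87.4 m/s.
With no height change, Bernoulli's equation is P₁ + ½ρv₁² = P₂ + ½ρv₂².
P₁ − P₂ = ½·0.174·(87.4² − 3.23²) = ½·0.174·7630 = 664 Pa.

ΔP ≈ 664 Pa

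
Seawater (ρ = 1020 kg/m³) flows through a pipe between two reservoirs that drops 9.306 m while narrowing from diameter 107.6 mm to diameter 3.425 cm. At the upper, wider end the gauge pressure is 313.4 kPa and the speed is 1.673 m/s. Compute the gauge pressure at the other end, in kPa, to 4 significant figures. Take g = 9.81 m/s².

By continuity, v₂ = v₁·A₁/A₂ = 1.673·(90.93/9.213) = 16.51 m/s.
Applying Bernoulli between the two ends and solving for P₂: P₂ = P₁ + ½ρ(v₁² − v₂²) − ρgΔh.
P₂ = 313400 + ½·1020·(1.673² − 16.51²) − 1020·9.81·(−9.306) = 313400 + (-137600) − (-93120) = 268900 Pa.

268.9 kPa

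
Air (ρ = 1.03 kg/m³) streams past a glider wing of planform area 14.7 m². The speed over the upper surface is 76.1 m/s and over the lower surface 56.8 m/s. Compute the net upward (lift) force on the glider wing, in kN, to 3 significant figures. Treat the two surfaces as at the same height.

From P + ½ρv² = const at equal height, P_low − P_up = ½ρ(v_up² − v_low²).
ΔP = ½·1.03·(76.1² − 56.8²) = 1320 Pa.
Lift = ΔP · A = 1320 × 14.7 = 19400 N.

F ≈ 19.4 kN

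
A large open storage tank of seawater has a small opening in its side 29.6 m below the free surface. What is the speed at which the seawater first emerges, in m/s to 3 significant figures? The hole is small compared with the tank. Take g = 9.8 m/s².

With the surface at rest and both surface and jet at atmospheric pressure, Bernoulli gives ρg h = ½ρv², so v = √(2gh) = √(2·9.8·29.6) = 24.1 m/s.

24.1 m/s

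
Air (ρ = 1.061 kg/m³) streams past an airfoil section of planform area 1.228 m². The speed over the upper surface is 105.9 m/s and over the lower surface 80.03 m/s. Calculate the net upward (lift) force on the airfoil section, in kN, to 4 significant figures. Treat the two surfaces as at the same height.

F ≈ 3.133 kN

With equal heights on the two surfaces, Bernoulli gives P_lower − P_upper = ½ρ(v_upper² − v_lower²).
ΔP = ½·1.061·(105.9² − 80.03²) = 2552 Pa.
Lift = ΔP · A = 2552 × 1.228 = 3133 N.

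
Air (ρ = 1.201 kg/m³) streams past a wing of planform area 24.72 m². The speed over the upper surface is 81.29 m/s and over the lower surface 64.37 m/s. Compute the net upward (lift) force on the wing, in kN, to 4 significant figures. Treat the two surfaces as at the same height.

The faster flow above has the lower pressure; Bernoulli (same height) gives ΔP = ½ρ(v_up² − v_low²).
ΔP = ½·1.201·(81.29² − 64.37²) = 1480 Pa.
Lift = ΔP · A = 1480 × 24.72 = 36580 N.

36.58 kN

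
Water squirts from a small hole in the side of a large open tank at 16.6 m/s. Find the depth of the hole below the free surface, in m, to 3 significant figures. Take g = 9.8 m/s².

For a small hole in a large open tank, ½v² = gh, giving h = v²/(2g).
h = 16.6²/(2·9.8) = 276/19.60 = 14.1 m.

h ≈ 14.1 m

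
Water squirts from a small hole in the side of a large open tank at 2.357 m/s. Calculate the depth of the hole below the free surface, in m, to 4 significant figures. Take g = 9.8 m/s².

h ≈ 0.2834 m

For a small hole in a large open tank, ½v² = gh, giving h = v²/(2g).
h = 2.357²/(2·9.8) = 5.555/19.60 = 0.2834 m.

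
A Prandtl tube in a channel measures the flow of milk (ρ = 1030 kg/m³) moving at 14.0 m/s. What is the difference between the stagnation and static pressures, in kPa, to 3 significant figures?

Bernoulli between the free stream and the stagnation point: ½ρv² = P_stag − P_static.
ΔP = ½·1030·14.0² = 101000 Pa.

ΔP = 101 kPa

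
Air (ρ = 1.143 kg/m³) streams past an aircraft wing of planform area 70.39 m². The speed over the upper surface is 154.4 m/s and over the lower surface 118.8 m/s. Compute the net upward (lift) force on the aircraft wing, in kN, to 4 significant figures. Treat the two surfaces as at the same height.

With equal heights on the two surfaces, Bernoulli gives P_lower − P_upper = ½ρ(v_upper² − v_lower²).
ΔP = ½·1.143·(154.4² − 118.8²) = 5558 Pa.
Lift = ΔP · A = 5558 × 70.39 = 391300 N.

F ≈ 391.3 kN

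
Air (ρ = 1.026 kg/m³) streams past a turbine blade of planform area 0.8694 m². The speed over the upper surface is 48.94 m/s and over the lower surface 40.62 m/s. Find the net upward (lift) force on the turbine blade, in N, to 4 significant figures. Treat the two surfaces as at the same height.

332.3 N

The faster flow above has the lower pressure; Bernoulli (same height) gives ΔP = ½ρ(v_up² − v_low²).
ΔP = ½·1.026·(48.94² − 40.62²) = 382.3 Pa.
Lift = ΔP · A = 382.3 × 0.8694 = 332.3 N.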